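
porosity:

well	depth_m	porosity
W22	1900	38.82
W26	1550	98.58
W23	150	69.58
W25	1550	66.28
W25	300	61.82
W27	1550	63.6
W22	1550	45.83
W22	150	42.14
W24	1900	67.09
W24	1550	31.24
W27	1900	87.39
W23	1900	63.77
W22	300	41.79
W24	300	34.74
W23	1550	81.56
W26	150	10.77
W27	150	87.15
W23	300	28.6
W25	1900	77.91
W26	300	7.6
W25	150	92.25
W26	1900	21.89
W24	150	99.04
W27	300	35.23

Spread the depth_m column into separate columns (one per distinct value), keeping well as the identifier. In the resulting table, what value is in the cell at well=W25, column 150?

92.25

Wide layout: rows indexed by well, columns are the 4 distinct depth_m values (1900, 1550, 150, 300).
Cell (well=W25, depth_m=150) draws from the long row where well=W25 and depth_m=150, which has porosity=92.25.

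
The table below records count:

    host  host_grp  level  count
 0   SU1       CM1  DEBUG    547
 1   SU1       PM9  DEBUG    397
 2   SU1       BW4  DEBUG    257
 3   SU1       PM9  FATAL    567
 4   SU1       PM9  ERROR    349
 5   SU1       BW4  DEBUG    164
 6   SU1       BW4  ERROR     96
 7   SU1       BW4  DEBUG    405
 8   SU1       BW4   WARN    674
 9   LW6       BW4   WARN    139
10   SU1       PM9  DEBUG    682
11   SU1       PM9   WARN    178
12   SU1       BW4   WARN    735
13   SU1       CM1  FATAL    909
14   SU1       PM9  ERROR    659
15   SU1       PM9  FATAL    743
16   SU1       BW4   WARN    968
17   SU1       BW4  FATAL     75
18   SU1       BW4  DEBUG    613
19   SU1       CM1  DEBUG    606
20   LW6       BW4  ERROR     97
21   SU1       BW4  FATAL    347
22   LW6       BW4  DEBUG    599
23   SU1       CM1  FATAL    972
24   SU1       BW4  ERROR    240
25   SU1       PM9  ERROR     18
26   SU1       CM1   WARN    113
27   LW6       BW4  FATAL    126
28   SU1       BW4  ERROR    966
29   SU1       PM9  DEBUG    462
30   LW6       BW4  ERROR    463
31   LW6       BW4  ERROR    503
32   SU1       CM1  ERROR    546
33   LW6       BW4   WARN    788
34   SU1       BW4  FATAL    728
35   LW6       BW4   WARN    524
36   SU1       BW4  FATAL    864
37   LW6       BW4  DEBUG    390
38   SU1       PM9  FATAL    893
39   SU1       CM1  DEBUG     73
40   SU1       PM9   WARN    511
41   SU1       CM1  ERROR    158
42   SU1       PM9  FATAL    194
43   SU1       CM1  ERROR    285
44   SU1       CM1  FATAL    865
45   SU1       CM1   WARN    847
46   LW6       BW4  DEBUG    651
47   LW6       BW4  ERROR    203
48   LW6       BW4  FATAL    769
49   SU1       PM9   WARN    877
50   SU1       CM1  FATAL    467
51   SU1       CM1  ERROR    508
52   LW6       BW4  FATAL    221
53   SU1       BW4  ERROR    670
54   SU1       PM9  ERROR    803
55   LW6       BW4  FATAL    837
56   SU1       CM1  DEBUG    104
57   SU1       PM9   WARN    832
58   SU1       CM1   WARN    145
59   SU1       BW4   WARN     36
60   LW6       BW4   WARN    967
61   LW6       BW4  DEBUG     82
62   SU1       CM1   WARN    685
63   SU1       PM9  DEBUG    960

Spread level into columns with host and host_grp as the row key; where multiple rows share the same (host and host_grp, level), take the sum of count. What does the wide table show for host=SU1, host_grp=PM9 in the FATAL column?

Rows with host=SU1, host_grp=PM9 and level=FATAL: count values are 567, 743, 893, 194.
567 + 743 + 893 + 194 = 2397.

2397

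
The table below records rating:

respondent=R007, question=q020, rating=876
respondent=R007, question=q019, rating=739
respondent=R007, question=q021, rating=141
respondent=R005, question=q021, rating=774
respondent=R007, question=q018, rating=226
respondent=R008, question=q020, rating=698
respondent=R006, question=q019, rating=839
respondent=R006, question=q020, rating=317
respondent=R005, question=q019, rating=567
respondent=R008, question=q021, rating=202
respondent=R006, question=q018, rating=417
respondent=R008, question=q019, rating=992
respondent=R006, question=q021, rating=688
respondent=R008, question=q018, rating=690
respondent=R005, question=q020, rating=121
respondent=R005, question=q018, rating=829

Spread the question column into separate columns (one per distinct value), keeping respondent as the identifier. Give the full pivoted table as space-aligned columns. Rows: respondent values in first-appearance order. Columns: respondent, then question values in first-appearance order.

respondent  q020  q019  q021  q018
R007        876   739   141   226 
R005        121   567   774   829 
R008        698   992   202   690 
R006        317   839   688   417 

Columns: respondent plus the 4 distinct question values (q020, q019, q021, q018).
For example, row R007 column q020 takes rating=876 from the long row (R007, q020).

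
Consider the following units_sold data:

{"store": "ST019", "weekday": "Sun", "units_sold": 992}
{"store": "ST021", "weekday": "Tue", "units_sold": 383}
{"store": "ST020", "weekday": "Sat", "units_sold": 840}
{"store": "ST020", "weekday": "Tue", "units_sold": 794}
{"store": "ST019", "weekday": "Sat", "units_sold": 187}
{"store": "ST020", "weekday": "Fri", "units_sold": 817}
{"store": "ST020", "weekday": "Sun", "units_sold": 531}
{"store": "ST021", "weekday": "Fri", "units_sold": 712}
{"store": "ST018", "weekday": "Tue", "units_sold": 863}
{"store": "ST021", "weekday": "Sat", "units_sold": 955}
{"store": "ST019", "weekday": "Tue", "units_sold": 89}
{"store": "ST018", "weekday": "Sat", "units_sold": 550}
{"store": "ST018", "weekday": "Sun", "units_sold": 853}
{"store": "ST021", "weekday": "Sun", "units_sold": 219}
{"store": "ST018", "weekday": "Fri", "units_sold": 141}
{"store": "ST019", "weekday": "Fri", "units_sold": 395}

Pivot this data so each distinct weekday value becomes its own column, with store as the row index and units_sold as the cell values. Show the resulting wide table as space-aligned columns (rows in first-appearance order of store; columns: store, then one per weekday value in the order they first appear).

store  Sun  Tue  Sat  Fri
ST019  992  89   187  395
ST021  219  383  955  712
ST020  531  794  840  817
ST018  853  863  550  141

Columns: store plus the 4 distinct weekday values (Sun, Tue, Sat, Fri).
For example, row ST019 column Sun takes units_sold=992 from the long row (ST019, Sun).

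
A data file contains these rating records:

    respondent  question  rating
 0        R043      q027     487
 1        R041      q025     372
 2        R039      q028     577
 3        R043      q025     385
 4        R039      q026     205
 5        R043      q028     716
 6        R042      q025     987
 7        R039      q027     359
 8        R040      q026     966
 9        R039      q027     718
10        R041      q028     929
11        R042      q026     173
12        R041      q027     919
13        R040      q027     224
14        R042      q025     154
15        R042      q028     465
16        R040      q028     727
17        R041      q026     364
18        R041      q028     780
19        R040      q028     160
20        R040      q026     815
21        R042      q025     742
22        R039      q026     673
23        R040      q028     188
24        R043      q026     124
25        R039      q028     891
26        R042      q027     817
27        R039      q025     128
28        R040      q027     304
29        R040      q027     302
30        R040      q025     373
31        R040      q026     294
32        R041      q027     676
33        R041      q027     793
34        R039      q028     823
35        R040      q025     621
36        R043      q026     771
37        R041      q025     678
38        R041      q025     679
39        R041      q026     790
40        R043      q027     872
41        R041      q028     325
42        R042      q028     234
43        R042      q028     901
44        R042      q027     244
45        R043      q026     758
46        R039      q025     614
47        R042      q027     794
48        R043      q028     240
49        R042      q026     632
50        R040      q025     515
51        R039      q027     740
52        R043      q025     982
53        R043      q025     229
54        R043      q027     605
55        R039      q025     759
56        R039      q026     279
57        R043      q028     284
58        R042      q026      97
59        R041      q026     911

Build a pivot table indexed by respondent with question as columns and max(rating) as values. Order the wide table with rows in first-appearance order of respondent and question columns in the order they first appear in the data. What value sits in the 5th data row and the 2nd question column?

621

With rows in first-appearance order of respondent, row 5 is respondent=R040. question columns in first-appearance order: q027, q025, q028, q026; column 2 is q025.
Long rows with respondent=R040, question=q025: max(373, 621, 515) = 621.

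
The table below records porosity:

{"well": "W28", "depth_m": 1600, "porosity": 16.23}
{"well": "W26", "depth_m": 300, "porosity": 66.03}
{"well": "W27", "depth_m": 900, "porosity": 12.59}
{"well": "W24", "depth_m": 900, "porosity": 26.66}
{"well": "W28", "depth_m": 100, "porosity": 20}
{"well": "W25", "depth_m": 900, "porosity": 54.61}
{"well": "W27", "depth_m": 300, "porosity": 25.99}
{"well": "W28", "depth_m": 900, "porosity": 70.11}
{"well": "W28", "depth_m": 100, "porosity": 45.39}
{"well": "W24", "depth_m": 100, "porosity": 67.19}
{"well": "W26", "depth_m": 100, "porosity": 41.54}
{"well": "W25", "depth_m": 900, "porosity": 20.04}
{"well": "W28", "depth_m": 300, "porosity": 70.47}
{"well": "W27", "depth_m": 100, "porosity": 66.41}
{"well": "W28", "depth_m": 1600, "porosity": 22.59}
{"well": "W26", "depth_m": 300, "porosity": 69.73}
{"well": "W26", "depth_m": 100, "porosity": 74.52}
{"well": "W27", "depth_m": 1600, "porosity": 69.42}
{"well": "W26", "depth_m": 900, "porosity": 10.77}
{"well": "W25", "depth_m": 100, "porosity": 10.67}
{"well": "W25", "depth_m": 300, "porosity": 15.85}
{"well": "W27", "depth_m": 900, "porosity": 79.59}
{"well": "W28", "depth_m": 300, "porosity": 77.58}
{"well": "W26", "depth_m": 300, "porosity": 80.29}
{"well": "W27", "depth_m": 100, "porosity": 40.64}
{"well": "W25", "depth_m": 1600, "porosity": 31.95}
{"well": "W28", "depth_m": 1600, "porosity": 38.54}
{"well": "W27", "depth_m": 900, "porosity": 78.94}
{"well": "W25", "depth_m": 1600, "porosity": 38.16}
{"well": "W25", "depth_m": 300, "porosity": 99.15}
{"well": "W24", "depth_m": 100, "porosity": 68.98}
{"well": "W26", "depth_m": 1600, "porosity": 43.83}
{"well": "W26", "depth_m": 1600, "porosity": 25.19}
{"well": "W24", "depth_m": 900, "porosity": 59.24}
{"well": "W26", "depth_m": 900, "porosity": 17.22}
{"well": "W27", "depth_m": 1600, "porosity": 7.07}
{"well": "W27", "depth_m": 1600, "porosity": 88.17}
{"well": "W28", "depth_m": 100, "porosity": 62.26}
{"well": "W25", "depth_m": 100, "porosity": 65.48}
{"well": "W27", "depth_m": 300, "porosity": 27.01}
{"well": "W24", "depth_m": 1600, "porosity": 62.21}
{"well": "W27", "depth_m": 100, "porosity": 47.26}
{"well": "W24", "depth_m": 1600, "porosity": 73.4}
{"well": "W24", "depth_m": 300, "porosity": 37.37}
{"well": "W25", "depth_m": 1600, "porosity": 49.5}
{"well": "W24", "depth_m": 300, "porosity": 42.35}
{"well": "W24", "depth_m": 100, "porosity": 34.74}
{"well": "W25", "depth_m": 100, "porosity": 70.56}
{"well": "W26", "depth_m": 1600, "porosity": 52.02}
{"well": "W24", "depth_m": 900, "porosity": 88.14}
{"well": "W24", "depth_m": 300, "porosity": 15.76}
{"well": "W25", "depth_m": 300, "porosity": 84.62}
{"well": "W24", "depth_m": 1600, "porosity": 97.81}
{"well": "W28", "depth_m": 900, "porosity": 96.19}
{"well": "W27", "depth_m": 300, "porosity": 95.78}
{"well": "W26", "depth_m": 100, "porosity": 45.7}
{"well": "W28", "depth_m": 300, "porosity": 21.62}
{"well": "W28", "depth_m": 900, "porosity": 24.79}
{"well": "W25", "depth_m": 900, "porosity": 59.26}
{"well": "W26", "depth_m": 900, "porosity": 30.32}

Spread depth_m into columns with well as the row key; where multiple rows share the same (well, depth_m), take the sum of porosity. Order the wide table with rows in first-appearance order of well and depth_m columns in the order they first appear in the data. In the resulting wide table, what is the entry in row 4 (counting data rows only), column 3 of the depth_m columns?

174.04

With rows in first-appearance order of well, row 4 is well=W24. depth_m columns in first-appearance order: 1600, 300, 900, 100; column 3 is 900.
Long rows with well=W24, depth_m=900: 26.66 + 59.24 + 88.14 = 174.04.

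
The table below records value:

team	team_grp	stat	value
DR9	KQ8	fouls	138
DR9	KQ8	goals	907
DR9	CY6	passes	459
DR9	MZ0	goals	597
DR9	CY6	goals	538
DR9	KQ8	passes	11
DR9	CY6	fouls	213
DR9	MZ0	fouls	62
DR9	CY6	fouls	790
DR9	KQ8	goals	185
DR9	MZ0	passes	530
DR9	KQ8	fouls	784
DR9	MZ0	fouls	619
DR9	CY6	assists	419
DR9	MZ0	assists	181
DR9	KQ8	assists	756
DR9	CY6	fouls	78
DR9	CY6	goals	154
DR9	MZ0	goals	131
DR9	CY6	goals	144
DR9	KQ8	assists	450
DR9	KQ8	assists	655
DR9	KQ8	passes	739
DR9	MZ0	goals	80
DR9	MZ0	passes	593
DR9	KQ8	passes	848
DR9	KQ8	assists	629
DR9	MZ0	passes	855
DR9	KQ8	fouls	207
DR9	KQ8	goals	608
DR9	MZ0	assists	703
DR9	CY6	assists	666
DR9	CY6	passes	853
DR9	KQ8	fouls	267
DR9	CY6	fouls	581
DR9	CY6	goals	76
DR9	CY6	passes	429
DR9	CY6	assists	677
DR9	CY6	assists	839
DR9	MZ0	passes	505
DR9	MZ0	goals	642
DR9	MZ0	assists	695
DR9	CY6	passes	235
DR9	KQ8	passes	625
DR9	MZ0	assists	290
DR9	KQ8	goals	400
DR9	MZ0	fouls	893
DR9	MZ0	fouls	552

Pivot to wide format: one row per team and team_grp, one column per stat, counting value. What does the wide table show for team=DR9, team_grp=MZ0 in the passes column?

Rows with team=DR9, team_grp=MZ0 and stat=passes: value values are 530, 593, 855, 505.
4 rows match — count = 4.

4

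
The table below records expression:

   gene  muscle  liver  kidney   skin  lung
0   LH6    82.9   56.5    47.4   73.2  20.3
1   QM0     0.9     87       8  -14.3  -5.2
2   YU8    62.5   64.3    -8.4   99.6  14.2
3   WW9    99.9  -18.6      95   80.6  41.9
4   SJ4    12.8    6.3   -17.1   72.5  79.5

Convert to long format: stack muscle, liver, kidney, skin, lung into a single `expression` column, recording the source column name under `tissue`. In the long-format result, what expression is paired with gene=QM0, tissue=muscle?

0.9

Unpivoting turns each (gene, wide-column) pair into one long row.
The wide cell at row QM0, column muscle holds 0.9, so the long row (QM0, muscle) has expression=0.9.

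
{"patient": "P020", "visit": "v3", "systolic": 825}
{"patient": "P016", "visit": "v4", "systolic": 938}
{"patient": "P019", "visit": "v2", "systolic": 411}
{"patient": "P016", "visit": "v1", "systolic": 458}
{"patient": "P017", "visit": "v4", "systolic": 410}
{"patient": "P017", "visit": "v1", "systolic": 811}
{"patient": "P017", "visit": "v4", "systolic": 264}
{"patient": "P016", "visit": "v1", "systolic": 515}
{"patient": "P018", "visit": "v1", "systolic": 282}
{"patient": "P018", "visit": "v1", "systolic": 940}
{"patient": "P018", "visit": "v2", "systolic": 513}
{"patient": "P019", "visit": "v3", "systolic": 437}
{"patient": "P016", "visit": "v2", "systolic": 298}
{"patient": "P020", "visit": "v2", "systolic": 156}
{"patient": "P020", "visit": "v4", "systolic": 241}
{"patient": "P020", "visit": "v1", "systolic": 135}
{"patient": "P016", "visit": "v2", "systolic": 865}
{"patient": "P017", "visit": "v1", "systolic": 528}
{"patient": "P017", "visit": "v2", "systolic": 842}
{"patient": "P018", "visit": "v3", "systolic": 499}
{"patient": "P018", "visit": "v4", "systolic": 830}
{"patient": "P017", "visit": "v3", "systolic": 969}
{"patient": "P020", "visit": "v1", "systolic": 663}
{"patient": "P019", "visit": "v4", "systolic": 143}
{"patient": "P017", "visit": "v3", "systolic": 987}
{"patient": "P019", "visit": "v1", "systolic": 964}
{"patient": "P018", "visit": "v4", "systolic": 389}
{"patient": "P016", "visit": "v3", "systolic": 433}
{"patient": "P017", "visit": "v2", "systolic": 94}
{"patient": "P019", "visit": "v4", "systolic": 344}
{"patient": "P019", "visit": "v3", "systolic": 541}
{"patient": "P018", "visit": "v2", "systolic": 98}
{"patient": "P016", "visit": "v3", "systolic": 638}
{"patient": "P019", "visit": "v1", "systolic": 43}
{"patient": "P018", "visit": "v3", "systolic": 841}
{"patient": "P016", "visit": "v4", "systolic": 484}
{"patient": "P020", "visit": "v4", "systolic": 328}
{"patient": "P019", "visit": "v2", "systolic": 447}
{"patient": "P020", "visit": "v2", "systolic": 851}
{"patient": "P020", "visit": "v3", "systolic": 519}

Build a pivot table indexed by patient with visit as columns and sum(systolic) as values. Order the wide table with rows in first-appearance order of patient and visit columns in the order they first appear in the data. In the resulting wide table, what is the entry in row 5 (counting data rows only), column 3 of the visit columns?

With rows in first-appearance order of patient, row 5 is patient=P018. visit columns in first-appearance order: v3, v4, v2, v1; column 3 is v2.
Long rows with patient=P018, visit=v2: 513 + 98 = 611.

611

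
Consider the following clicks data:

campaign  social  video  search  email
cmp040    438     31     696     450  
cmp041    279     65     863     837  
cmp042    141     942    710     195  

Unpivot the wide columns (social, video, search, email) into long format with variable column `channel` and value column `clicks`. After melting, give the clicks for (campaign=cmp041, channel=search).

Unpivoting turns each (campaign, wide-column) pair into one long row.
The wide cell at row cmp041, column search holds 863, so the long row (cmp041, search) has clicks=863.

863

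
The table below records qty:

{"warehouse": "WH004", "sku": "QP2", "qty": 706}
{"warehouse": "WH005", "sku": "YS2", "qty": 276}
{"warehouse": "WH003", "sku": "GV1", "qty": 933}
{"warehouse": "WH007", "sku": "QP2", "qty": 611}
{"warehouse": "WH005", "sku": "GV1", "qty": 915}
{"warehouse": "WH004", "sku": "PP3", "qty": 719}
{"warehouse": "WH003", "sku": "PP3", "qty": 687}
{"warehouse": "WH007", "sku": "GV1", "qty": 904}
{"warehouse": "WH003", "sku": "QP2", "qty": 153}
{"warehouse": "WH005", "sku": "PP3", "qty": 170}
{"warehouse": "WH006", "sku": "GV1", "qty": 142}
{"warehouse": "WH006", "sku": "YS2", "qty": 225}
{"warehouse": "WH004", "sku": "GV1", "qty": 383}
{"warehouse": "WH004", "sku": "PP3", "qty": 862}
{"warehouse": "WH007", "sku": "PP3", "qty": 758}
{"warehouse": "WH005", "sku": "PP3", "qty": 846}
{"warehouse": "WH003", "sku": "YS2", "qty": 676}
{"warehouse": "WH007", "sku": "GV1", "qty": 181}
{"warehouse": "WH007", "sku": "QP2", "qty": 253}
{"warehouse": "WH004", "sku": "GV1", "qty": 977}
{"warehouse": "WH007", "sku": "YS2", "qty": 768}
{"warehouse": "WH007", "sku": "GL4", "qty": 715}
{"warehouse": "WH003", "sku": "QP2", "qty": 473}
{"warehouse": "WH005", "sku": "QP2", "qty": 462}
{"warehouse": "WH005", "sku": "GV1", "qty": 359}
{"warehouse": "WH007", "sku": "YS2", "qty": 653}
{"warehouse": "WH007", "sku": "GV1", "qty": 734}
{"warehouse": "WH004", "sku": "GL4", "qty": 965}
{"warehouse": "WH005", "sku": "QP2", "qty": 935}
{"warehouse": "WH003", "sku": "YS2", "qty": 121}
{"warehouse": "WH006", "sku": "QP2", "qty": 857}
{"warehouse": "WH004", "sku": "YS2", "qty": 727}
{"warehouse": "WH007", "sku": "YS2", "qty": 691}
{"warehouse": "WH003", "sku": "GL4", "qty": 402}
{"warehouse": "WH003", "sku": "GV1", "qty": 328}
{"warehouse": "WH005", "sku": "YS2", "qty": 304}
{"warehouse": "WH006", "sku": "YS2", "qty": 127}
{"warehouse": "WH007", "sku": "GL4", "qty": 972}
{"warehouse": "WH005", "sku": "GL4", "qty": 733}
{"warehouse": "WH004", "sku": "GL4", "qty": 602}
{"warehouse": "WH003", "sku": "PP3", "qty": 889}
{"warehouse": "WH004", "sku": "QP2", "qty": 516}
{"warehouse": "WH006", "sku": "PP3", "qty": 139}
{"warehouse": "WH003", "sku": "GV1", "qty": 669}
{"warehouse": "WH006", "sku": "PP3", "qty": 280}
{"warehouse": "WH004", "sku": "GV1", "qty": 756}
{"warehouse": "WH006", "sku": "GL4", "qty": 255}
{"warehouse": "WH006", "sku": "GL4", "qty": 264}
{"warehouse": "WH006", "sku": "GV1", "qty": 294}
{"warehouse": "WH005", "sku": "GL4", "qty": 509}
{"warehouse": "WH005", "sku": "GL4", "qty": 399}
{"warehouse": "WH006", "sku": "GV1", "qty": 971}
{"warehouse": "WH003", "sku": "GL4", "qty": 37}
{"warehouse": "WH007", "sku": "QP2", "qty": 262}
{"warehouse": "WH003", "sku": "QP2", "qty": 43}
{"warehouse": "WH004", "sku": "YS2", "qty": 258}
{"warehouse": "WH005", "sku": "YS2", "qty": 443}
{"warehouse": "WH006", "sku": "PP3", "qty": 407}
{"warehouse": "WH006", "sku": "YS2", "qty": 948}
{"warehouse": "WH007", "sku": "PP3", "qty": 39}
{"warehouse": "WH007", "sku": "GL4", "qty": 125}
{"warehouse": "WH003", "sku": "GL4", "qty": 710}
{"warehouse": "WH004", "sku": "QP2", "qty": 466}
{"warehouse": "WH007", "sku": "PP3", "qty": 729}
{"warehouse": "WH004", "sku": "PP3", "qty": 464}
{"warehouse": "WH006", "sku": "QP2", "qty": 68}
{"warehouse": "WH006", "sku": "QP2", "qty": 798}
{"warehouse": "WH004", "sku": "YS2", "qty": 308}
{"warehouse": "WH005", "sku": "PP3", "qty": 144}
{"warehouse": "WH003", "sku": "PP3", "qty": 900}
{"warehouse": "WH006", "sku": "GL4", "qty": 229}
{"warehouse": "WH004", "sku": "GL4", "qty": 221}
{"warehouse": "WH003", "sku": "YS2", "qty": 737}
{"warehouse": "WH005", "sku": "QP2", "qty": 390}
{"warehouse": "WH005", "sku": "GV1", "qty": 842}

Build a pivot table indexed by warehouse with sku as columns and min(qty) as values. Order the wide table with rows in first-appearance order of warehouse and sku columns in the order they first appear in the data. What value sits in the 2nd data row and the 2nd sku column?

276

With rows in first-appearance order of warehouse, row 2 is warehouse=WH005. sku columns in first-appearance order: QP2, YS2, GV1, PP3, GL4; column 2 is YS2.
Long rows with warehouse=WH005, sku=YS2: min(276, 304, 443) = 276.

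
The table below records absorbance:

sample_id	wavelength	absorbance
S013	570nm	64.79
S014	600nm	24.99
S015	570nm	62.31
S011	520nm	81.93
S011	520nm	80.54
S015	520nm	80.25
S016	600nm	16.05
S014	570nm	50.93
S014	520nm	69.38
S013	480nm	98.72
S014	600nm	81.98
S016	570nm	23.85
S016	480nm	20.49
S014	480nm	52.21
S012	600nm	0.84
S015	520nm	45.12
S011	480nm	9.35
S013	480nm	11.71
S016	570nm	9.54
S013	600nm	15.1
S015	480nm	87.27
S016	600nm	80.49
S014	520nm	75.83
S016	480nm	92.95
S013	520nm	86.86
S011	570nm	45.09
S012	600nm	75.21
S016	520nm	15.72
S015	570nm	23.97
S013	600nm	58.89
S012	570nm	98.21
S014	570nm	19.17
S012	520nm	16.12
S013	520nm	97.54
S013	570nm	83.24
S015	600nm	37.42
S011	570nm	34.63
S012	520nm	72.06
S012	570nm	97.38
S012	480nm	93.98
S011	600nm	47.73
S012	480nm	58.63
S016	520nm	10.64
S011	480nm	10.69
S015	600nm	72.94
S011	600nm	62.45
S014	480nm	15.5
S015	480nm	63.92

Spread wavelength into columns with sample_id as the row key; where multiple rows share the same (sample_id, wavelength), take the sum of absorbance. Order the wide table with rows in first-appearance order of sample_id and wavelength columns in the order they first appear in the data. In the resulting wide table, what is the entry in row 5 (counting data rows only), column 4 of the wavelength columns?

With rows in first-appearance order of sample_id, row 5 is sample_id=S016. wavelength columns in first-appearance order: 570nm, 600nm, 520nm, 480nm; column 4 is 480nm.
Long rows with sample_id=S016, wavelength=480nm: 20.49 + 92.95 = 113.44.

113.44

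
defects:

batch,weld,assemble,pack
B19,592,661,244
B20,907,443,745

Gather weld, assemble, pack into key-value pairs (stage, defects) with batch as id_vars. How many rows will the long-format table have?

2 batch values × 3 melted columns = 6 rows.

6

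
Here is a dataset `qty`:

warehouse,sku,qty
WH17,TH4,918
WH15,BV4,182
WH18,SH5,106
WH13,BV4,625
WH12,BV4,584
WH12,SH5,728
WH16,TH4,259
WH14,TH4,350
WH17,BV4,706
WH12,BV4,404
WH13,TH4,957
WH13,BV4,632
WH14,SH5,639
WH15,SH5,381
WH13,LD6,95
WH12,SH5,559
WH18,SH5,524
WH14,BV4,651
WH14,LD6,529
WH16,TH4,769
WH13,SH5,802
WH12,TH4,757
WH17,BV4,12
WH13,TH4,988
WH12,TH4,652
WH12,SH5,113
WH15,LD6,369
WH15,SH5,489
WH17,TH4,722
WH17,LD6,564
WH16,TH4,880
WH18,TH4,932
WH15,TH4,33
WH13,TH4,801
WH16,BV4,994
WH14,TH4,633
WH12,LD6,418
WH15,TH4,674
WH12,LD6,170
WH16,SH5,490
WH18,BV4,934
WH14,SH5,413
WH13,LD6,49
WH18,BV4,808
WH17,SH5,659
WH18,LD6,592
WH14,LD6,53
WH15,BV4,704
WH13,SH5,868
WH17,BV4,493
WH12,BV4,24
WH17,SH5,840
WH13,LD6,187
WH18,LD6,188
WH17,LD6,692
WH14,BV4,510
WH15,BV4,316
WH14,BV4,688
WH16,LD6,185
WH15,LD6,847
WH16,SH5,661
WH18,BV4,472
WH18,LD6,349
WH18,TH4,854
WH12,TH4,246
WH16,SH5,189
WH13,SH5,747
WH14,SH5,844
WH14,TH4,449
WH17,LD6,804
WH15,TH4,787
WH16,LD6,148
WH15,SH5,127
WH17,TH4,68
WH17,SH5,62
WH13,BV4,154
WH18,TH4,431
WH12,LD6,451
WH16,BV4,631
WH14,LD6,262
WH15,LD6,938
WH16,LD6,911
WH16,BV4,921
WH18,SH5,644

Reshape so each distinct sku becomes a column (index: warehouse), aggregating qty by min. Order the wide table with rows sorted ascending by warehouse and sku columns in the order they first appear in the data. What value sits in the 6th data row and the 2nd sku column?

With rows sorted ascending by warehouse, row 6 is warehouse=WH17. sku columns in first-appearance order: TH4, BV4, SH5, LD6; column 2 is BV4.
Long rows with warehouse=WH17, sku=BV4: min(706, 12, 493) = 12.

12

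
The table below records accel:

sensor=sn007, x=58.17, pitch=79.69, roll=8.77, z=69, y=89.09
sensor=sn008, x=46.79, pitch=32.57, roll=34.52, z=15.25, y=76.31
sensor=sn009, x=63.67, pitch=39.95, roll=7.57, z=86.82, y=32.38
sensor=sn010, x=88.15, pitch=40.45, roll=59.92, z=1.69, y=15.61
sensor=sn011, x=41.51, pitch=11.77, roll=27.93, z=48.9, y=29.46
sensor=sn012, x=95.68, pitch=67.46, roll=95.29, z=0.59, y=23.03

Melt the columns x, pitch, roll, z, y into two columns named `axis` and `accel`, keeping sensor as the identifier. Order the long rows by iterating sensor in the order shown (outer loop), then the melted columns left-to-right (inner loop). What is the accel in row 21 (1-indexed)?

30 rows total (6 × 5). Row 21: index ⌊(21-1)/5⌋ = 4 into sensor → sn011; (21-1) mod 5 = 0 into the melted columns → x.
So row 21 is (sn011, x, 41.51); accel = 41.51.

41.51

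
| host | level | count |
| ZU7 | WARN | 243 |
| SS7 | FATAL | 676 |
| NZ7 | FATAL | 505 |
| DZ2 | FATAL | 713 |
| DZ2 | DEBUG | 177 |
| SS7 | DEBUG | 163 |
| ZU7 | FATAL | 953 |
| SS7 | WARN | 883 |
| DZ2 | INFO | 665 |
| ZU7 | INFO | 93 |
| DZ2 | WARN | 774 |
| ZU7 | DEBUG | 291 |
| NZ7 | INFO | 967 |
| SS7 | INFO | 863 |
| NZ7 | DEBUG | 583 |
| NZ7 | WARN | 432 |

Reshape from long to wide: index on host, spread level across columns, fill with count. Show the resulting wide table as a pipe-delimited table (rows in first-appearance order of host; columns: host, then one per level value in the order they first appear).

| host | WARN | FATAL | DEBUG | INFO |
| ZU7 | 243 | 953 | 291 | 93 |
| SS7 | 883 | 676 | 163 | 863 |
| NZ7 | 432 | 505 | 583 | 967 |
| DZ2 | 774 | 713 | 177 | 665 |

Columns: host plus the 4 distinct level values (WARN, FATAL, DEBUG, INFO).
For example, row ZU7 column WARN takes count=243 from the long row (ZU7, WARN).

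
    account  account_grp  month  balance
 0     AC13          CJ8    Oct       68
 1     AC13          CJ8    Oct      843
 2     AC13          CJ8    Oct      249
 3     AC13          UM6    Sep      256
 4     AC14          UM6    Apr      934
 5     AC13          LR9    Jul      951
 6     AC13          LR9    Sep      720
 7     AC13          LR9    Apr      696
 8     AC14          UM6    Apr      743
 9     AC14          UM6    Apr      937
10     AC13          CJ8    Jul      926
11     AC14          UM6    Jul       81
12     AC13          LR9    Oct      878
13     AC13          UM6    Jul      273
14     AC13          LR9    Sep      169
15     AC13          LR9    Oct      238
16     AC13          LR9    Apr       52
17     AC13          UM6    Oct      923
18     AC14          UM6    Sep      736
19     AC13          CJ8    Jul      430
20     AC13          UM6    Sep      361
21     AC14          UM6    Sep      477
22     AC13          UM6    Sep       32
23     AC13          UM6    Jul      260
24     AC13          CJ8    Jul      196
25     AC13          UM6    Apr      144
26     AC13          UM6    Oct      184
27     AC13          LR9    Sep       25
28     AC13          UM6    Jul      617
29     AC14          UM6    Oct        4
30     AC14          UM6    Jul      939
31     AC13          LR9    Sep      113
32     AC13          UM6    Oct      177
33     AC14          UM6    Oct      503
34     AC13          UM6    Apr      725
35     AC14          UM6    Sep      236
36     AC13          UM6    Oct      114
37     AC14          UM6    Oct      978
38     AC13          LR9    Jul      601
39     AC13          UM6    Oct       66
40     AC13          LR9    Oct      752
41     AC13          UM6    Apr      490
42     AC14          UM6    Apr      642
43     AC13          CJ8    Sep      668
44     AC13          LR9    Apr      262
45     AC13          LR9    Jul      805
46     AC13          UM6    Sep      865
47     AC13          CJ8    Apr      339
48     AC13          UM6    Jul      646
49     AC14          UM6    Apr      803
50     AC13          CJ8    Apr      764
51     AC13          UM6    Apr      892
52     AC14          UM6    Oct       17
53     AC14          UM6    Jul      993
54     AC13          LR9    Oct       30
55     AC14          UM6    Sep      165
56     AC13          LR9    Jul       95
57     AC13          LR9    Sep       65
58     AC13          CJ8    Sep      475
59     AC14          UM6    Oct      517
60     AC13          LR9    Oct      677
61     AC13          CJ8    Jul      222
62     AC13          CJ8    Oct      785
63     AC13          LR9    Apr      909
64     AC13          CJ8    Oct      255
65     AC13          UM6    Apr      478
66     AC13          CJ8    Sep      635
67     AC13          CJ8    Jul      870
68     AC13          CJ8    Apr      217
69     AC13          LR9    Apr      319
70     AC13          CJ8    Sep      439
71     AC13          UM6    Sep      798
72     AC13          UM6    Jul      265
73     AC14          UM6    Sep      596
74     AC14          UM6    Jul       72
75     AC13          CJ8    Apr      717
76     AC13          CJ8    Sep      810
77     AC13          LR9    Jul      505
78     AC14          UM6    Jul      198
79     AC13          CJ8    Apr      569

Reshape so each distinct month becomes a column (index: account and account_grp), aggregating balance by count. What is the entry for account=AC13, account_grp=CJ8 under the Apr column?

5

Rows with account=AC13, account_grp=CJ8 and month=Apr: balance values are 339, 764, 217, 717, 569.
5 rows match — count = 5.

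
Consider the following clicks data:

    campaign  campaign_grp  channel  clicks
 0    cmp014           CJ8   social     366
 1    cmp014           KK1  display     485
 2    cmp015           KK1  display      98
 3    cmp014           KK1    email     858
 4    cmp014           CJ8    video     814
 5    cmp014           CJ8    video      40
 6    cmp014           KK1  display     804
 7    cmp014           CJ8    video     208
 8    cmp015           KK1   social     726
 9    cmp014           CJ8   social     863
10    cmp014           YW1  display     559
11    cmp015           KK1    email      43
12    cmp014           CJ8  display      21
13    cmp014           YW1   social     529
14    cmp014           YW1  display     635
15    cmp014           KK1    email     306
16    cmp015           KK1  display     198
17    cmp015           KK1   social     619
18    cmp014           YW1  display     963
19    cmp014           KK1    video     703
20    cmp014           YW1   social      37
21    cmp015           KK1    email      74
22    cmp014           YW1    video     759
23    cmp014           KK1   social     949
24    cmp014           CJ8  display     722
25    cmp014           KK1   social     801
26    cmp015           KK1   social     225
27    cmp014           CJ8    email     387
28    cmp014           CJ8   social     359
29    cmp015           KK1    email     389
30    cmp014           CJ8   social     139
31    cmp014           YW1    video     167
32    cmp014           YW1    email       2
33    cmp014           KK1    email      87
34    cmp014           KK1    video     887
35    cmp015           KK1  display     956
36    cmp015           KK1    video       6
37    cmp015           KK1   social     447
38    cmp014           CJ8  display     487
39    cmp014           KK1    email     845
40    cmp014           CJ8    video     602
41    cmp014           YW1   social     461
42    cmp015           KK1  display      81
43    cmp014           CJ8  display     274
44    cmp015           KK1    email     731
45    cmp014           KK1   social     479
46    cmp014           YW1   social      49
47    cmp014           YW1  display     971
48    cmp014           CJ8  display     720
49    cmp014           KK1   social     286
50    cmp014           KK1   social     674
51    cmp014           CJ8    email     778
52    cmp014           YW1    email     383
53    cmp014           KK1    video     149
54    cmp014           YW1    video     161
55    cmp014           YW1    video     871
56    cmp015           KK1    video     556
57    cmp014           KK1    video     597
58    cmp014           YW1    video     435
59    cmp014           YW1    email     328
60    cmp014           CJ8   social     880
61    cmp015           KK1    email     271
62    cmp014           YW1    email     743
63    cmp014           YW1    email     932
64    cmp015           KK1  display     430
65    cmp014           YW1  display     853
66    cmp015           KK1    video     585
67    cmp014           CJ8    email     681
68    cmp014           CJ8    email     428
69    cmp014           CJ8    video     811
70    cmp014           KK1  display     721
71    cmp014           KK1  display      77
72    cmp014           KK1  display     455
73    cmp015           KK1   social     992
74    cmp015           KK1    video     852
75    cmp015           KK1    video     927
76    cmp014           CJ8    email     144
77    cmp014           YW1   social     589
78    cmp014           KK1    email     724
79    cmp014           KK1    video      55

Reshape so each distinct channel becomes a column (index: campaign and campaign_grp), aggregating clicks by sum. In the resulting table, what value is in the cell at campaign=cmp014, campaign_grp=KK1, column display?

2542

Rows with campaign=cmp014, campaign_grp=KK1 and channel=display: clicks values are 485, 804, 721, 77, 455.
485 + 804 + 721 + 77 + 455 = 2542.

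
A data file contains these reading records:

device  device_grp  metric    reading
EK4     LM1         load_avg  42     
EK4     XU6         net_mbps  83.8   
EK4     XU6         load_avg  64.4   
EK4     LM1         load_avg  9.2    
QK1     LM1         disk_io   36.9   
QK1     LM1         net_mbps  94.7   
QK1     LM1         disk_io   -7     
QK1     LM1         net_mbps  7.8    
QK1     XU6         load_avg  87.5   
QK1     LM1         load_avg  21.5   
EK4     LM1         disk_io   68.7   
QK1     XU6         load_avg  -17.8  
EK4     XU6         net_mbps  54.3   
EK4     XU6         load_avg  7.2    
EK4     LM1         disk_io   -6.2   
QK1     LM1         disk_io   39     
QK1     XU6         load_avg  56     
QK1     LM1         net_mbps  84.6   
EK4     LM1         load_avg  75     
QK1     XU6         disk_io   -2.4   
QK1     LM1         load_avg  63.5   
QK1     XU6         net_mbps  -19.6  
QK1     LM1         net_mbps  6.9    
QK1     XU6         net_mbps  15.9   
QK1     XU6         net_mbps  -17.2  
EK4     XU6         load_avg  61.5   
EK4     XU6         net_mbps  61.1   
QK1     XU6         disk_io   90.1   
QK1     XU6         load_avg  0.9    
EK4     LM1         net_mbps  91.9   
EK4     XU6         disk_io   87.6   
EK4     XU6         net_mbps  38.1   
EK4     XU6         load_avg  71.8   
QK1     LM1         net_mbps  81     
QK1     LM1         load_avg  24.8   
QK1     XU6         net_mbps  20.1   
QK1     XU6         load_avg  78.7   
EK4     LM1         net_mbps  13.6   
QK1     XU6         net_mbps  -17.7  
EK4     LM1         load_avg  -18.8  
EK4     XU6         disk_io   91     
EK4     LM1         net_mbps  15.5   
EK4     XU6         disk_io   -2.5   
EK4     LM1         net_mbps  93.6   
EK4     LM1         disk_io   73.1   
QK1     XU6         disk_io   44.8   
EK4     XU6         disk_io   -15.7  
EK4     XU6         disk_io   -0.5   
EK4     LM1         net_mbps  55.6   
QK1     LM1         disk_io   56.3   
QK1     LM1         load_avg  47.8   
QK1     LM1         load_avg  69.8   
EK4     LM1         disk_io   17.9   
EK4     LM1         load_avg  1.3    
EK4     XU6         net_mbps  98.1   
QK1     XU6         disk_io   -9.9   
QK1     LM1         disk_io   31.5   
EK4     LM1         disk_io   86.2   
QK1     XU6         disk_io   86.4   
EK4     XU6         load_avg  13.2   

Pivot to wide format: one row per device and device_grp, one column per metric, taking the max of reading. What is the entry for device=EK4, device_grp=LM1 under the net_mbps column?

Rows with device=EK4, device_grp=LM1 and metric=net_mbps: reading values are 91.9, 13.6, 15.5, 93.6, 55.6.
max(91.9, 13.6, 15.5, 93.6, 55.6) = 93.6.

93.6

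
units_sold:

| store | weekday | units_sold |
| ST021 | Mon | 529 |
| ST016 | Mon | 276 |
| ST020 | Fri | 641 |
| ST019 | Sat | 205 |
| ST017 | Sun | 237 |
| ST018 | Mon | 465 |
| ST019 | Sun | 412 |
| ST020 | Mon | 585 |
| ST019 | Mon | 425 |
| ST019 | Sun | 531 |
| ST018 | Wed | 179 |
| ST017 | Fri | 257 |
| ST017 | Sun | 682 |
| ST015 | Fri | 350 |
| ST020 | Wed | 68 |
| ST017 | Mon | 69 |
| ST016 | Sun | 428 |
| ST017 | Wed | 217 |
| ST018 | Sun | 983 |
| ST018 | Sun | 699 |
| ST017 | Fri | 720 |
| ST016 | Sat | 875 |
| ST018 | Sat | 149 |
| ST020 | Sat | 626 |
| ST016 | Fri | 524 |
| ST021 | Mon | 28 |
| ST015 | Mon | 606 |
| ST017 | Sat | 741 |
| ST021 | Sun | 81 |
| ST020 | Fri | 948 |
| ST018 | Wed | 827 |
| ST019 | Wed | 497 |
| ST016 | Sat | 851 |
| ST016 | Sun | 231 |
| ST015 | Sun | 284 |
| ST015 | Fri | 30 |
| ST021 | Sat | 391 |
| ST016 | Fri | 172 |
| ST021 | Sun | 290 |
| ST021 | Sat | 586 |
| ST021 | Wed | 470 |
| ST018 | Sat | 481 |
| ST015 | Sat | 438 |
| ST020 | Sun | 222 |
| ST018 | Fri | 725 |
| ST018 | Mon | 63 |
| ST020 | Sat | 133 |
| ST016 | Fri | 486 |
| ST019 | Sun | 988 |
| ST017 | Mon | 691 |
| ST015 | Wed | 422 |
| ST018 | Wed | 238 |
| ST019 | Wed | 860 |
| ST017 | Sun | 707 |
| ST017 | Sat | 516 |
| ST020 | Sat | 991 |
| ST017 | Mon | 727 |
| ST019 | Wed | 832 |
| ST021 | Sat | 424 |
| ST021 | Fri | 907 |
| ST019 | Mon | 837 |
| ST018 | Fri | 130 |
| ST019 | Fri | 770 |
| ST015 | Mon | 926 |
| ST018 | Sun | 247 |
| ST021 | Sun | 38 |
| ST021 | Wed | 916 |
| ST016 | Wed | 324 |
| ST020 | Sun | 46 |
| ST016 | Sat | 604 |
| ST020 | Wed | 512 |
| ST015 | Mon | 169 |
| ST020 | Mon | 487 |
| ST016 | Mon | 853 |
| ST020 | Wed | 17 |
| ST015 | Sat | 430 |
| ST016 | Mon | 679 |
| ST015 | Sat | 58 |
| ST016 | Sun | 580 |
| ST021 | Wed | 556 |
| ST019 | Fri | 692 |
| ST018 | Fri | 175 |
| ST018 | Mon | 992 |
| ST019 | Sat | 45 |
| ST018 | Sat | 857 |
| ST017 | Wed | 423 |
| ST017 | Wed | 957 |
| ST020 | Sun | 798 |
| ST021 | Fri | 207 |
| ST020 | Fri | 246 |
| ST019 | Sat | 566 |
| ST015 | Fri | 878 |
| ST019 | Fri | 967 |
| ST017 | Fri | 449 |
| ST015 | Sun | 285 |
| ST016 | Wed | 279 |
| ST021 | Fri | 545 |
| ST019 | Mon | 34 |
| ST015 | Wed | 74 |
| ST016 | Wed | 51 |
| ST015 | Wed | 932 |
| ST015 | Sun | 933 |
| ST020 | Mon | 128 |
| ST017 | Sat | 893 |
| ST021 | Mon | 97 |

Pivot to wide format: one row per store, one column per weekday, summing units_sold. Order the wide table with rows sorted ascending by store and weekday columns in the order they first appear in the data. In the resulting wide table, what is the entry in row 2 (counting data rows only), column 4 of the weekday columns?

With rows sorted ascending by store, row 2 is store=ST016. weekday columns in first-appearance order: Mon, Fri, Sat, Sun, Wed; column 4 is Sun.
Long rows with store=ST016, weekday=Sun: 428 + 231 + 580 = 1239.

1239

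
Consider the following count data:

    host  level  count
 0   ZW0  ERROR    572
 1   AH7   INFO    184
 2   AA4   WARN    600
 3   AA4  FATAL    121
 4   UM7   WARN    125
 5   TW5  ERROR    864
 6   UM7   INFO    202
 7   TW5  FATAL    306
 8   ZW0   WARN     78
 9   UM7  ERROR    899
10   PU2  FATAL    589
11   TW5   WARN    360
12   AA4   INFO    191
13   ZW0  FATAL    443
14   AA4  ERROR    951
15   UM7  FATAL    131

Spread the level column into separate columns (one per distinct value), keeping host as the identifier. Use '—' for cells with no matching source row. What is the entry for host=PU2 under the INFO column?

No long-format row has host=PU2 and level=INFO, so the cell is —.

—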